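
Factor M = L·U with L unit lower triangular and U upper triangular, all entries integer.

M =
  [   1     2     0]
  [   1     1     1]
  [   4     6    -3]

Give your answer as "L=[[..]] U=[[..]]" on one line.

L=[[1,0,0],[1,1,0],[4,2,1]] U=[[1,2,0],[0,-1,1],[0,0,-5]]

  r1 -= 1·r0 → [0,-1,1]
  r2 -= 4·r0 → [0,-2,-3]
  r2 -= 2·r1 → [0,0,-5]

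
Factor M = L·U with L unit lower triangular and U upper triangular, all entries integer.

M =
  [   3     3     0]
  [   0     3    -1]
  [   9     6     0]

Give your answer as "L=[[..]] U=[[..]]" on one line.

L=[[1,0,0],[0,1,0],[3,-1,1]] U=[[3,3,0],[0,3,-1],[0,0,-1]]

  R1 -= 0·R0 → [0,3,-1]
  R2 -= 3·R0 → [0,-3,0]
  R2 -= -1·R1 → [0,0,-1]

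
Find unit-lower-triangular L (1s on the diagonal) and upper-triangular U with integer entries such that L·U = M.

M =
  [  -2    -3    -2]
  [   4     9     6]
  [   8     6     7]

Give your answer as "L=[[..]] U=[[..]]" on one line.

  r1 -= -2·r0 → [0,3,2]
  r2 -= -4·r0 → [0,-6,-1]
  r2 -= -2·r1 → [0,0,3]

L=[[1,0,0],[-2,1,0],[-4,-2,1]] U=[[-2,-3,-2],[0,3,2],[0,0,3]]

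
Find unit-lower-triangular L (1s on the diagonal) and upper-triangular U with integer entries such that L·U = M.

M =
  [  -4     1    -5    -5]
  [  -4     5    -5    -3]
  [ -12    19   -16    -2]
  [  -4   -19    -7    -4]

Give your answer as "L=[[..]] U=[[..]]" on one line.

L=[[1,0,0,0],[1,1,0,0],[3,4,1,0],[1,-5,2,1]] U=[[-4,1,-5,-5],[0,4,0,2],[0,0,-1,5],[0,0,0,1]]

  r1 -= 1·r0 → [0,4,0,2]
  r2 -= 3·r0 → [0,16,-1,13]
  r3 -= 1·r0 → [0,-20,-2,1]
  r2 -= 4·r1 → [0,0,-1,5]
  r3 -= -5·r1 → [0,0,-2,11]
  r3 -= 2·r2 → [0,0,0,1]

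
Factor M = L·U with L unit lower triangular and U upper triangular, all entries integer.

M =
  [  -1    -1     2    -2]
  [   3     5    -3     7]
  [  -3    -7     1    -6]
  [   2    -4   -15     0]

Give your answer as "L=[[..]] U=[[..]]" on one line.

L=[[1,0,0,0],[-3,1,0,0],[3,-2,1,0],[-2,-3,-2,1]] U=[[-1,-1,2,-2],[0,2,3,1],[0,0,1,2],[0,0,0,3]]

  row1 -= -3·row0 → [0,2,3,1]
  row2 -= 3·row0 → [0,-4,-5,0]
  row3 -= -2·row0 → [0,-6,-11,-4]
  row2 -= -2·row1 → [0,0,1,2]
  row3 -= -3·row1 → [0,0,-2,-1]
  row3 -= -2·row2 → [0,0,0,3]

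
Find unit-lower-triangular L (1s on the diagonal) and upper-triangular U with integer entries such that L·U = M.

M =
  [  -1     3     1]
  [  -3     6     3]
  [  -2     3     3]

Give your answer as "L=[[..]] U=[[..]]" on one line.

L=[[1,0,0],[3,1,0],[2,1,1]] U=[[-1,3,1],[0,-3,0],[0,0,1]]

  R1 -= 3·R0 → [0,-3,0]
  R2 -= 2·R0 → [0,-3,1]
  R2 -= 1·R1 → [0,0,1]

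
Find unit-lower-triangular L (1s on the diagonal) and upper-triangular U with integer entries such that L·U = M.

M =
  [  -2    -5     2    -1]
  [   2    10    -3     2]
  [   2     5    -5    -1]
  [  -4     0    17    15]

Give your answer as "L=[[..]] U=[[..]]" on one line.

  row1 -= -1·row0 → [0,5,-1,1]
  row2 -= -1·row0 → [0,0,-3,-2]
  row3 -= 2·row0 → [0,10,13,17]
  row2 -= 0·row1 → [0,0,-3,-2]
  row3 -= 2·row1 → [0,0,15,15]
  row3 -= -5·row2 → [0,0,0,5]

L=[[1,0,0,0],[-1,1,0,0],[-1,0,1,0],[2,2,-5,1]] U=[[-2,-5,2,-1],[0,5,-1,1],[0,0,-3,-2],[0,0,0,5]]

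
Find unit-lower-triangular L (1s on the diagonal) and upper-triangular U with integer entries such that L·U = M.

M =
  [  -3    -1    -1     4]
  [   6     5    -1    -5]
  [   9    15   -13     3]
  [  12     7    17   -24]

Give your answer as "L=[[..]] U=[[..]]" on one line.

  R1 -= -2·R0 → [0,3,-3,3]
  R2 -= -3·R0 → [0,12,-16,15]
  R3 -= -4·R0 → [0,3,13,-8]
  R2 -= 4·R1 → [0,0,-4,3]
  R3 -= 1·R1 → [0,0,16,-11]
  R3 -= -4·R2 → [0,0,0,1]

L=[[1,0,0,0],[-2,1,0,0],[-3,4,1,0],[-4,1,-4,1]] U=[[-3,-1,-1,4],[0,3,-3,3],[0,0,-4,3],[0,0,0,1]]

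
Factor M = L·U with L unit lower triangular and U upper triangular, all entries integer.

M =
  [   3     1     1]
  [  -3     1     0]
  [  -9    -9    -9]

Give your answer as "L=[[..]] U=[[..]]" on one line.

  row1 -= -1·row0 → [0,2,1]
  row2 -= -3·row0 → [0,-6,-6]
  row2 -= -3·row1 → [0,0,-3]

L=[[1,0,0],[-1,1,0],[-3,-3,1]] U=[[3,1,1],[0,2,1],[0,0,-3]]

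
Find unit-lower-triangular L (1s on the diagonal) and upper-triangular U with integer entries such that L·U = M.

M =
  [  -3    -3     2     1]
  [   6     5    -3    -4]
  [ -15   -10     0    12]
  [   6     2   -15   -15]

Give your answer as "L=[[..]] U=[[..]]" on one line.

L=[[1,0,0,0],[-2,1,0,0],[5,-5,1,0],[-2,4,3,1]] U=[[-3,-3,2,1],[0,-1,1,-2],[0,0,-5,-3],[0,0,0,4]]

  R1 -= -2·R0 → [0,-1,1,-2]
  R2 -= 5·R0 → [0,5,-10,7]
  R3 -= -2·R0 → [0,-4,-11,-13]
  R2 -= -5·R1 → [0,0,-5,-3]
  R3 -= 4·R1 → [0,0,-15,-5]
  R3 -= 3·R2 → [0,0,0,4]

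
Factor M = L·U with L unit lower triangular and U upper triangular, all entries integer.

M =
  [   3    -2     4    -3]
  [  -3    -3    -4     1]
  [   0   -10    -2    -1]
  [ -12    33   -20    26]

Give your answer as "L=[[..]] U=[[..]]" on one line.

L=[[1,0,0,0],[-1,1,0,0],[0,2,1,0],[-4,-5,2,1]] U=[[3,-2,4,-3],[0,-5,0,-2],[0,0,-2,3],[0,0,0,-2]]

  R1 -= -1·R0 → [0,-5,0,-2]
  R2 -= 0·R0 → [0,-10,-2,-1]
  R3 -= -4·R0 → [0,25,-4,14]
  R2 -= 2·R1 → [0,0,-2,3]
  R3 -= -5·R1 → [0,0,-4,4]
  R3 -= 2·R2 → [0,0,0,-2]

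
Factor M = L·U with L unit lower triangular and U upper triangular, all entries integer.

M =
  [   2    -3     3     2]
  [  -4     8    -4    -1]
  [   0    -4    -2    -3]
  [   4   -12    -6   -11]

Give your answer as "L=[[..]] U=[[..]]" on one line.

L=[[1,0,0,0],[-2,1,0,0],[0,-2,1,0],[2,-3,-3,1]] U=[[2,-3,3,2],[0,2,2,3],[0,0,2,3],[0,0,0,3]]

  row1 -= -2·row0 → [0,2,2,3]
  row2 -= 0·row0 → [0,-4,-2,-3]
  row3 -= 2·row0 → [0,-6,-12,-15]
  row2 -= -2·row1 → [0,0,2,3]
  row3 -= -3·row1 → [0,0,-6,-6]
  row3 -= -3·row2 → [0,0,0,3]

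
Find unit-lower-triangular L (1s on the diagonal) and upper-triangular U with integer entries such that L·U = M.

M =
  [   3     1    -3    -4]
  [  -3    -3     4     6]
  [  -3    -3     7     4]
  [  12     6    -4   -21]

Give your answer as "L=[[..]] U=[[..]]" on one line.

L=[[1,0,0,0],[-1,1,0,0],[-1,1,1,0],[4,-1,3,1]] U=[[3,1,-3,-4],[0,-2,1,2],[0,0,3,-2],[0,0,0,3]]

  r1 -= -1·r0 → [0,-2,1,2]
  r2 -= -1·r0 → [0,-2,4,0]
  r3 -= 4·r0 → [0,2,8,-5]
  r2 -= 1·r1 → [0,0,3,-2]
  r3 -= -1·r1 → [0,0,9,-3]
  r3 -= 3·r2 → [0,0,0,3]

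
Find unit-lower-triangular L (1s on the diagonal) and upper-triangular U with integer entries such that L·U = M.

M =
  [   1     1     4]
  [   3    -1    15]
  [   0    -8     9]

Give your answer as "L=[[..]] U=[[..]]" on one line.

L=[[1,0,0],[3,1,0],[0,2,1]] U=[[1,1,4],[0,-4,3],[0,0,3]]

  row1 -= 3·row0 → [0,-4,3]
  row2 -= 0·row0 → [0,-8,9]
  row2 -= 2·row1 → [0,0,3]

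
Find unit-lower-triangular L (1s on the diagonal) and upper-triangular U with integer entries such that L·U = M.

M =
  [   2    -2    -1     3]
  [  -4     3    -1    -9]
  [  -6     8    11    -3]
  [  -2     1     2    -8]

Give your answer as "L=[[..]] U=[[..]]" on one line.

  r1 -= -2·r0 → [0,-1,-3,-3]
  r2 -= -3·r0 → [0,2,8,6]
  r3 -= -1·r0 → [0,-1,1,-5]
  r2 -= -2·r1 → [0,0,2,0]
  r3 -= 1·r1 → [0,0,4,-2]
  r3 -= 2·r2 → [0,0,0,-2]

L=[[1,0,0,0],[-2,1,0,0],[-3,-2,1,0],[-1,1,2,1]] U=[[2,-2,-1,3],[0,-1,-3,-3],[0,0,2,0],[0,0,0,-2]]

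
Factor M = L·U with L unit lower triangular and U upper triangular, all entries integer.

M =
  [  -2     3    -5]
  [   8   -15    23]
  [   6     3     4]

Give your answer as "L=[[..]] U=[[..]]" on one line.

  r1 -= -4·r0 → [0,-3,3]
  r2 -= -3·r0 → [0,12,-11]
  r2 -= -4·r1 → [0,0,1]

L=[[1,0,0],[-4,1,0],[-3,-4,1]] U=[[-2,3,-5],[0,-3,3],[0,0,1]]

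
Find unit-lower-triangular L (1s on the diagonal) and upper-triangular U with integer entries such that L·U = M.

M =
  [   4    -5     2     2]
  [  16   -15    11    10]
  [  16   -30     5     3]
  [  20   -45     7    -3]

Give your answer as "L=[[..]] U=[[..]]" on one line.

L=[[1,0,0,0],[4,1,0,0],[4,-2,1,0],[5,-4,3,1]] U=[[4,-5,2,2],[0,5,3,2],[0,0,3,-1],[0,0,0,-2]]

  r1 -= 4·r0 → [0,5,3,2]
  r2 -= 4·r0 → [0,-10,-3,-5]
  r3 -= 5·r0 → [0,-20,-3,-13]
  r2 -= -2·r1 → [0,0,3,-1]
  r3 -= -4·r1 → [0,0,9,-5]
  r3 -= 3·r2 → [0,0,0,-2]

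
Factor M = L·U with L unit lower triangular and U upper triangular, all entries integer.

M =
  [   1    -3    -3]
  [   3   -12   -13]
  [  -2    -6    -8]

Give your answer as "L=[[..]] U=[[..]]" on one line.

L=[[1,0,0],[3,1,0],[-2,4,1]] U=[[1,-3,-3],[0,-3,-4],[0,0,2]]

  r1 -= 3·r0 → [0,-3,-4]
  r2 -= -2·r0 → [0,-12,-14]
  r2 -= 4·r1 → [0,0,2]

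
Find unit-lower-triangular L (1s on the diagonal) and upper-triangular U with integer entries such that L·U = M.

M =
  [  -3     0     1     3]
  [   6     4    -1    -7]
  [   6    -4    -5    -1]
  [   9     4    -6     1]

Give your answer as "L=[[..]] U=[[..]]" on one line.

L=[[1,0,0,0],[-2,1,0,0],[-2,-1,1,0],[-3,1,2,1]] U=[[-3,0,1,3],[0,4,1,-1],[0,0,-2,4],[0,0,0,3]]

  R1 -= -2·R0 → [0,4,1,-1]
  R2 -= -2·R0 → [0,-4,-3,5]
  R3 -= -3·R0 → [0,4,-3,10]
  R2 -= -1·R1 → [0,0,-2,4]
  R3 -= 1·R1 → [0,0,-4,11]
  R3 -= 2·R2 → [0,0,0,3]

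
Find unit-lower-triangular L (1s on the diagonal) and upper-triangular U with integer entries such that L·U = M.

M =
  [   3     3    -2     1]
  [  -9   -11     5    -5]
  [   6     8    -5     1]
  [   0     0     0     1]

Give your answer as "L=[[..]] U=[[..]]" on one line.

  row1 -= -3·row0 → [0,-2,-1,-2]
  row2 -= 2·row0 → [0,2,-1,-1]
  row3 -= 0·row0 → [0,0,0,1]
  row2 -= -1·row1 → [0,0,-2,-3]
  row3 -= 0·row1 → [0,0,0,1]
  row3 -= 0·row2 → [0,0,0,1]

L=[[1,0,0,0],[-3,1,0,0],[2,-1,1,0],[0,0,0,1]] U=[[3,3,-2,1],[0,-2,-1,-2],[0,0,-2,-3],[0,0,0,1]]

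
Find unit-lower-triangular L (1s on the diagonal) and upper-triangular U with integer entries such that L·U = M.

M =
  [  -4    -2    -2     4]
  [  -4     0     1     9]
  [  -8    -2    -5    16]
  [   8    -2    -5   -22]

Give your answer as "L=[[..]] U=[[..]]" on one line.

  r1 -= 1·r0 → [0,2,3,5]
  r2 -= 2·r0 → [0,2,-1,8]
  r3 -= -2·r0 → [0,-6,-9,-14]
  r2 -= 1·r1 → [0,0,-4,3]
  r3 -= -3·r1 → [0,0,0,1]
  r3 -= 0·r2 → [0,0,0,1]

L=[[1,0,0,0],[1,1,0,0],[2,1,1,0],[-2,-3,0,1]] U=[[-4,-2,-2,4],[0,2,3,5],[0,0,-4,3],[0,0,0,1]]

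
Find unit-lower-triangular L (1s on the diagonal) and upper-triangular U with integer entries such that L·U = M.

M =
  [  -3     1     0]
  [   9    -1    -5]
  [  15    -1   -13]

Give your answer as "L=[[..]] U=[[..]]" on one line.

L=[[1,0,0],[-3,1,0],[-5,2,1]] U=[[-3,1,0],[0,2,-5],[0,0,-3]]

  row1 -= -3·row0 → [0,2,-5]
  row2 -= -5·row0 → [0,4,-13]
  row2 -= 2·row1 → [0,0,-3]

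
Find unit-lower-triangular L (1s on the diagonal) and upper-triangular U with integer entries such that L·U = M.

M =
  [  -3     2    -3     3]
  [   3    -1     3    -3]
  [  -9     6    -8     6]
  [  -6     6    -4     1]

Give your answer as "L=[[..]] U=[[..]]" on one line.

  r1 -= -1·r0 → [0,1,0,0]
  r2 -= 3·r0 → [0,0,1,-3]
  r3 -= 2·r0 → [0,2,2,-5]
  r2 -= 0·r1 → [0,0,1,-3]
  r3 -= 2·r1 → [0,0,2,-5]
  r3 -= 2·r2 → [0,0,0,1]

L=[[1,0,0,0],[-1,1,0,0],[3,0,1,0],[2,2,2,1]] U=[[-3,2,-3,3],[0,1,0,0],[0,0,1,-3],[0,0,0,1]]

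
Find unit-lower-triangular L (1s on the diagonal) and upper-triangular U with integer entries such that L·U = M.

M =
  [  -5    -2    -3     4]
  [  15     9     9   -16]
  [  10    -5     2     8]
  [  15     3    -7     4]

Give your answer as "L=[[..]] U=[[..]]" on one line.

L=[[1,0,0,0],[-3,1,0,0],[-2,-3,1,0],[-3,-1,4,1]] U=[[-5,-2,-3,4],[0,3,0,-4],[0,0,-4,4],[0,0,0,-4]]

  row1 -= -3·row0 → [0,3,0,-4]
  row2 -= -2·row0 → [0,-9,-4,16]
  row3 -= -3·row0 → [0,-3,-16,16]
  row2 -= -3·row1 → [0,0,-4,4]
  row3 -= -1·row1 → [0,0,-16,12]
  row3 -= 4·row2 → [0,0,0,-4]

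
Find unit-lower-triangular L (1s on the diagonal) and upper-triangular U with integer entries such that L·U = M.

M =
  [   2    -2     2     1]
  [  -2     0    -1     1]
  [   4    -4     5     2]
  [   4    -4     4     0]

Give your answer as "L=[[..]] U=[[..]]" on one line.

  row1 -= -1·row0 → [0,-2,1,2]
  row2 -= 2·row0 → [0,0,1,0]
  row3 -= 2·row0 → [0,0,0,-2]
  row2 -= 0·row1 → [0,0,1,0]
  row3 -= 0·row1 → [0,0,0,-2]
  row3 -= 0·row2 → [0,0,0,-2]

L=[[1,0,0,0],[-1,1,0,0],[2,0,1,0],[2,0,0,1]] U=[[2,-2,2,1],[0,-2,1,2],[0,0,1,0],[0,0,0,-2]]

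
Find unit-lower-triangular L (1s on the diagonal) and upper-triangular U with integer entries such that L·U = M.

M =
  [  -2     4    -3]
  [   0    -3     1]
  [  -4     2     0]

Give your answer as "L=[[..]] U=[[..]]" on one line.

L=[[1,0,0],[0,1,0],[2,2,1]] U=[[-2,4,-3],[0,-3,1],[0,0,4]]

  r1 -= 0·r0 → [0,-3,1]
  r2 -= 2·r0 → [0,-6,6]
  r2 -= 2·r1 → [0,0,4]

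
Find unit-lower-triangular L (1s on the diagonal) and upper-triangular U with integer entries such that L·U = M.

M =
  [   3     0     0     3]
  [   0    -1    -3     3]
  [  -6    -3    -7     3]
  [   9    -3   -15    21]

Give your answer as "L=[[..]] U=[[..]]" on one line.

  row1 -= 0·row0 → [0,-1,-3,3]
  row2 -= -2·row0 → [0,-3,-7,9]
  row3 -= 3·row0 → [0,-3,-15,12]
  row2 -= 3·row1 → [0,0,2,0]
  row3 -= 3·row1 → [0,0,-6,3]
  row3 -= -3·row2 → [0,0,0,3]

L=[[1,0,0,0],[0,1,0,0],[-2,3,1,0],[3,3,-3,1]] U=[[3,0,0,3],[0,-1,-3,3],[0,0,2,0],[0,0,0,3]]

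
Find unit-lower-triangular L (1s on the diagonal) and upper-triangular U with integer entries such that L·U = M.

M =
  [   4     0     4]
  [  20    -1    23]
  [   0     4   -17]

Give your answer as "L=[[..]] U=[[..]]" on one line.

  r1 -= 5·r0 → [0,-1,3]
  r2 -= 0·r0 → [0,4,-17]
  r2 -= -4·r1 → [0,0,-5]

L=[[1,0,0],[5,1,0],[0,-4,1]] U=[[4,0,4],[0,-1,3],[0,0,-5]]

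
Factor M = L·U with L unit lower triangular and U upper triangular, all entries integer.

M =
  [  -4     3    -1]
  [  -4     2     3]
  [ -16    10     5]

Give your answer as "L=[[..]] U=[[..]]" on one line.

  r1 -= 1·r0 → [0,-1,4]
  r2 -= 4·r0 → [0,-2,9]
  r2 -= 2·r1 → [0,0,1]

L=[[1,0,0],[1,1,0],[4,2,1]] U=[[-4,3,-1],[0,-1,4],[0,0,1]]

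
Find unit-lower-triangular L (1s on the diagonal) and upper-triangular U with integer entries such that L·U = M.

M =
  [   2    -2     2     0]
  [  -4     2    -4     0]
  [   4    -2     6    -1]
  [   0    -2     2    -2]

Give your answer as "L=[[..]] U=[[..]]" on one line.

  row1 -= -2·row0 → [0,-2,0,0]
  row2 -= 2·row0 → [0,2,2,-1]
  row3 -= 0·row0 → [0,-2,2,-2]
  row2 -= -1·row1 → [0,0,2,-1]
  row3 -= 1·row1 → [0,0,2,-2]
  row3 -= 1·row2 → [0,0,0,-1]

L=[[1,0,0,0],[-2,1,0,0],[2,-1,1,0],[0,1,1,1]] U=[[2,-2,2,0],[0,-2,0,0],[0,0,2,-1],[0,0,0,-1]]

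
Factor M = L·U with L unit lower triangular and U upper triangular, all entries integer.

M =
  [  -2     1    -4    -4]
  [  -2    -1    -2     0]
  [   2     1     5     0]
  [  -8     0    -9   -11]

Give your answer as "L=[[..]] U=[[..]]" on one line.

L=[[1,0,0,0],[1,1,0,0],[-1,-1,1,0],[4,2,1,1]] U=[[-2,1,-4,-4],[0,-2,2,4],[0,0,3,0],[0,0,0,-3]]

  r1 -= 1·r0 → [0,-2,2,4]
  r2 -= -1·r0 → [0,2,1,-4]
  r3 -= 4·r0 → [0,-4,7,5]
  r2 -= -1·r1 → [0,0,3,0]
  r3 -= 2·r1 → [0,0,3,-3]
  r3 -= 1·r2 → [0,0,0,-3]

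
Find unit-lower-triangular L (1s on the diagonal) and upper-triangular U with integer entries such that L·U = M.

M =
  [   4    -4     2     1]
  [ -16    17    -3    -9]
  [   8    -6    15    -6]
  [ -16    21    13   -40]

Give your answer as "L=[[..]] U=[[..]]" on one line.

  R1 -= -4·R0 → [0,1,5,-5]
  R2 -= 2·R0 → [0,2,11,-8]
  R3 -= -4·R0 → [0,5,21,-36]
  R2 -= 2·R1 → [0,0,1,2]
  R3 -= 5·R1 → [0,0,-4,-11]
  R3 -= -4·R2 → [0,0,0,-3]

L=[[1,0,0,0],[-4,1,0,0],[2,2,1,0],[-4,5,-4,1]] U=[[4,-4,2,1],[0,1,5,-5],[0,0,1,2],[0,0,0,-3]]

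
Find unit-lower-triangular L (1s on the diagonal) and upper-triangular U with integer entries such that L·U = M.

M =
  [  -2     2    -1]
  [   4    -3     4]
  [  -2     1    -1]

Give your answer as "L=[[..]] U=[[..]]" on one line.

  R1 -= -2·R0 → [0,1,2]
  R2 -= 1·R0 → [0,-1,0]
  R2 -= -1·R1 → [0,0,2]

L=[[1,0,0],[-2,1,0],[1,-1,1]] U=[[-2,2,-1],[0,1,2],[0,0,2]]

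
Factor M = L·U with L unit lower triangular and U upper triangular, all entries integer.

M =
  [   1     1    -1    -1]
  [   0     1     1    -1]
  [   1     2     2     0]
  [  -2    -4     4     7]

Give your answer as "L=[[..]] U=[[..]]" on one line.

L=[[1,0,0,0],[0,1,0,0],[1,1,1,0],[-2,-2,2,1]] U=[[1,1,-1,-1],[0,1,1,-1],[0,0,2,2],[0,0,0,-1]]

  r1 -= 0·r0 → [0,1,1,-1]
  r2 -= 1·r0 → [0,1,3,1]
  r3 -= -2·r0 → [0,-2,2,5]
  r2 -= 1·r1 → [0,0,2,2]
  r3 -= -2·r1 → [0,0,4,3]
  r3 -= 2·r2 → [0,0,0,-1]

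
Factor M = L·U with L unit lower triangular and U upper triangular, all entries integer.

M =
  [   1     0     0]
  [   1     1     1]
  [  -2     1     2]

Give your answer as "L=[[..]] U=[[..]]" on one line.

L=[[1,0,0],[1,1,0],[-2,1,1]] U=[[1,0,0],[0,1,1],[0,0,1]]

  r1 -= 1·r0 → [0,1,1]
  r2 -= -2·r0 → [0,1,2]
  r2 -= 1·r1 → [0,0,1]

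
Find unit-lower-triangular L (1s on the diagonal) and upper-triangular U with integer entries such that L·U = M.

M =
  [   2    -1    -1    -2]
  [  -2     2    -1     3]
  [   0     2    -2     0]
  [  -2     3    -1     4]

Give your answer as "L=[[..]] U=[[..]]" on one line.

L=[[1,0,0,0],[-1,1,0,0],[0,2,1,0],[-1,2,1,1]] U=[[2,-1,-1,-2],[0,1,-2,1],[0,0,2,-2],[0,0,0,2]]

  R1 -= -1·R0 → [0,1,-2,1]
  R2 -= 0·R0 → [0,2,-2,0]
  R3 -= -1·R0 → [0,2,-2,2]
  R2 -= 2·R1 → [0,0,2,-2]
  R3 -= 2·R1 → [0,0,2,0]
  R3 -= 1·R2 → [0,0,0,2]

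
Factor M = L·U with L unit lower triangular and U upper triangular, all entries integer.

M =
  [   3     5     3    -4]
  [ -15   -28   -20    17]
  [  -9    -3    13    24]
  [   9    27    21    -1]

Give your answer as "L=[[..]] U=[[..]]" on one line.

L=[[1,0,0,0],[-5,1,0,0],[-3,-4,1,0],[3,-4,-4,1]] U=[[3,5,3,-4],[0,-3,-5,-3],[0,0,2,0],[0,0,0,-1]]

  row1 -= -5·row0 → [0,-3,-5,-3]
  row2 -= -3·row0 → [0,12,22,12]
  row3 -= 3·row0 → [0,12,12,11]
  row2 -= -4·row1 → [0,0,2,0]
  row3 -= -4·row1 → [0,0,-8,-1]
  row3 -= -4·row2 → [0,0,0,-1]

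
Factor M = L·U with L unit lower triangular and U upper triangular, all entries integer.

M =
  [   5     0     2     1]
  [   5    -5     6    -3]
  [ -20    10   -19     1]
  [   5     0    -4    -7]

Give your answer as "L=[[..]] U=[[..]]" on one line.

L=[[1,0,0,0],[1,1,0,0],[-4,-2,1,0],[1,0,2,1]] U=[[5,0,2,1],[0,-5,4,-4],[0,0,-3,-3],[0,0,0,-2]]

  row1 -= 1·row0 → [0,-5,4,-4]
  row2 -= -4·row0 → [0,10,-11,5]
  row3 -= 1·row0 → [0,0,-6,-8]
  row2 -= -2·row1 → [0,0,-3,-3]
  row3 -= 0·row1 → [0,0,-6,-8]
  row3 -= 2·row2 → [0,0,0,-2]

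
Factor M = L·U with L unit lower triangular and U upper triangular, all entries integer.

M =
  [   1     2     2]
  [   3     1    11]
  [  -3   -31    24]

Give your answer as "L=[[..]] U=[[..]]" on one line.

  r1 -= 3·r0 → [0,-5,5]
  r2 -= -3·r0 → [0,-25,30]
  r2 -= 5·r1 → [0,0,5]

L=[[1,0,0],[3,1,0],[-3,5,1]] U=[[1,2,2],[0,-5,5],[0,0,5]]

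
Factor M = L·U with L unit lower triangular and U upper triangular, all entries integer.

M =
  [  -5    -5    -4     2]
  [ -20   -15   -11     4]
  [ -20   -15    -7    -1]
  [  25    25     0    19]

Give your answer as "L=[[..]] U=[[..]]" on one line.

L=[[1,0,0,0],[4,1,0,0],[4,1,1,0],[-5,0,-5,1]] U=[[-5,-5,-4,2],[0,5,5,-4],[0,0,4,-5],[0,0,0,4]]

  R1 -= 4·R0 → [0,5,5,-4]
  R2 -= 4·R0 → [0,5,9,-9]
  R3 -= -5·R0 → [0,0,-20,29]
  R2 -= 1·R1 → [0,0,4,-5]
  R3 -= 0·R1 → [0,0,-20,29]
  R3 -= -5·R2 → [0,0,0,4]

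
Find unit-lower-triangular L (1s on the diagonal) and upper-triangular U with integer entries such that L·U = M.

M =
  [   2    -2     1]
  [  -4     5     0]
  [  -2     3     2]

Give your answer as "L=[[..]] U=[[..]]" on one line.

L=[[1,0,0],[-2,1,0],[-1,1,1]] U=[[2,-2,1],[0,1,2],[0,0,1]]

  R1 -= -2·R0 → [0,1,2]
  R2 -= -1·R0 → [0,1,3]
  R2 -= 1·R1 → [0,0,1]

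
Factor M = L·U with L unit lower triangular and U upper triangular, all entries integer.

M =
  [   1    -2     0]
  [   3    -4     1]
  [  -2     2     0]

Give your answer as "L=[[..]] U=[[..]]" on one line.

L=[[1,0,0],[3,1,0],[-2,-1,1]] U=[[1,-2,0],[0,2,1],[0,0,1]]

  r1 -= 3·r0 → [0,2,1]
  r2 -= -2·r0 → [0,-2,0]
  r2 -= -1·r1 → [0,0,1]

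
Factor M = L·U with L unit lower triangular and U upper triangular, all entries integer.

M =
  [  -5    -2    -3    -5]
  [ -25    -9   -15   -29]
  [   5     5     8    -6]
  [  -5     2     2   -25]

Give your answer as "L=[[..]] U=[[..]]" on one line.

  R1 -= 5·R0 → [0,1,0,-4]
  R2 -= -1·R0 → [0,3,5,-11]
  R3 -= 1·R0 → [0,4,5,-20]
  R2 -= 3·R1 → [0,0,5,1]
  R3 -= 4·R1 → [0,0,5,-4]
  R3 -= 1·R2 → [0,0,0,-5]

L=[[1,0,0,0],[5,1,0,0],[-1,3,1,0],[1,4,1,1]] U=[[-5,-2,-3,-5],[0,1,0,-4],[0,0,5,1],[0,0,0,-5]]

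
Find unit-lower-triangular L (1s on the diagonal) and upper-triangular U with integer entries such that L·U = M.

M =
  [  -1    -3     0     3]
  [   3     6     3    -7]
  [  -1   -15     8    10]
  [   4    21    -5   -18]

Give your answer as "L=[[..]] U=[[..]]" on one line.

L=[[1,0,0,0],[-3,1,0,0],[1,4,1,0],[-4,-3,-1,1]] U=[[-1,-3,0,3],[0,-3,3,2],[0,0,-4,-1],[0,0,0,-1]]

  R1 -= -3·R0 → [0,-3,3,2]
  R2 -= 1·R0 → [0,-12,8,7]
  R3 -= -4·R0 → [0,9,-5,-6]
  R2 -= 4·R1 → [0,0,-4,-1]
  R3 -= -3·R1 → [0,0,4,0]
  R3 -= -1·R2 → [0,0,0,-1]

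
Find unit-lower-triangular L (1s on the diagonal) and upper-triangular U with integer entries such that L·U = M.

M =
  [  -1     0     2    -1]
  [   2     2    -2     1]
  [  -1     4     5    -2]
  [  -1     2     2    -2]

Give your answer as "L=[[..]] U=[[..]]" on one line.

L=[[1,0,0,0],[-2,1,0,0],[1,2,1,0],[1,1,2,1]] U=[[-1,0,2,-1],[0,2,2,-1],[0,0,-1,1],[0,0,0,-2]]

  r1 -= -2·r0 → [0,2,2,-1]
  r2 -= 1·r0 → [0,4,3,-1]
  r3 -= 1·r0 → [0,2,0,-1]
  r2 -= 2·r1 → [0,0,-1,1]
  r3 -= 1·r1 → [0,0,-2,0]
  r3 -= 2·r2 → [0,0,0,-2]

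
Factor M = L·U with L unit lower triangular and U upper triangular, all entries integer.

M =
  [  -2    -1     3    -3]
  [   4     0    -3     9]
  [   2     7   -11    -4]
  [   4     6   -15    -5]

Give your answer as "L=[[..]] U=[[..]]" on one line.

L=[[1,0,0,0],[-2,1,0,0],[-1,-3,1,0],[-2,-2,-3,1]] U=[[-2,-1,3,-3],[0,-2,3,3],[0,0,1,2],[0,0,0,1]]

  row1 -= -2·row0 → [0,-2,3,3]
  row2 -= -1·row0 → [0,6,-8,-7]
  row3 -= -2·row0 → [0,4,-9,-11]
  row2 -= -3·row1 → [0,0,1,2]
  row3 -= -2·row1 → [0,0,-3,-5]
  row3 -= -3·row2 → [0,0,0,1]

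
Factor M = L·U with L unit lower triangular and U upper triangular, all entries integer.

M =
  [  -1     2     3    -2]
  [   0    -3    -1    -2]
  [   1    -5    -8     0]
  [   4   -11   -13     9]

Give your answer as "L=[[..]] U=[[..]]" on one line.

L=[[1,0,0,0],[0,1,0,0],[-1,1,1,0],[-4,1,0,1]] U=[[-1,2,3,-2],[0,-3,-1,-2],[0,0,-4,0],[0,0,0,3]]

  r1 -= 0·r0 → [0,-3,-1,-2]
  r2 -= -1·r0 → [0,-3,-5,-2]
  r3 -= -4·r0 → [0,-3,-1,1]
  r2 -= 1·r1 → [0,0,-4,0]
  r3 -= 1·r1 → [0,0,0,3]
  r3 -= 0·r2 → [0,0,0,3]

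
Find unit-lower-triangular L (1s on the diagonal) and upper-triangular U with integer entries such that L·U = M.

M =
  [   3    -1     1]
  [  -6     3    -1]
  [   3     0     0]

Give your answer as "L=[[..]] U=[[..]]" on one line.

  r1 -= -2·r0 → [0,1,1]
  r2 -= 1·r0 → [0,1,-1]
  r2 -= 1·r1 → [0,0,-2]

L=[[1,0,0],[-2,1,0],[1,1,1]] U=[[3,-1,1],[0,1,1],[0,0,-2]]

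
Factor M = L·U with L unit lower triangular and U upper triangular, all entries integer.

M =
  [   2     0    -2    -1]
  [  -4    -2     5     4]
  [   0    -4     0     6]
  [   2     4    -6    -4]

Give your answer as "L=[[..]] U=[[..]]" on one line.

  R1 -= -2·R0 → [0,-2,1,2]
  R2 -= 0·R0 → [0,-4,0,6]
  R3 -= 1·R0 → [0,4,-4,-3]
  R2 -= 2·R1 → [0,0,-2,2]
  R3 -= -2·R1 → [0,0,-2,1]
  R3 -= 1·R2 → [0,0,0,-1]

L=[[1,0,0,0],[-2,1,0,0],[0,2,1,0],[1,-2,1,1]] U=[[2,0,-2,-1],[0,-2,1,2],[0,0,-2,2],[0,0,0,-1]]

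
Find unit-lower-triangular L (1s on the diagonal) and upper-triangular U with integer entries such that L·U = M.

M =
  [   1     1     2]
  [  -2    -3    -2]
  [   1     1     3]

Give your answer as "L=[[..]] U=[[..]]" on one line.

  row1 -= -2·row0 → [0,-1,2]
  row2 -= 1·row0 → [0,0,1]
  row2 -= 0·row1 → [0,0,1]

L=[[1,0,0],[-2,1,0],[1,0,1]] U=[[1,1,2],[0,-1,2],[0,0,1]]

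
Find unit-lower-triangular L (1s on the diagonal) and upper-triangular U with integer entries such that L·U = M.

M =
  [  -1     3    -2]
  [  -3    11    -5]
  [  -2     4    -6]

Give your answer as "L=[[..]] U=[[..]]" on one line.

  r1 -= 3·r0 → [0,2,1]
  r2 -= 2·r0 → [0,-2,-2]
  r2 -= -1·r1 → [0,0,-1]

L=[[1,0,0],[3,1,0],[2,-1,1]] U=[[-1,3,-2],[0,2,1],[0,0,-1]]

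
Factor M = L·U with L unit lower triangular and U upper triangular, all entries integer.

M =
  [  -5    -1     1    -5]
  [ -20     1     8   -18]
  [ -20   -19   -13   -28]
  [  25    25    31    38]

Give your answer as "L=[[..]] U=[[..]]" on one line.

L=[[1,0,0,0],[4,1,0,0],[4,-3,1,0],[-5,4,-4,1]] U=[[-5,-1,1,-5],[0,5,4,2],[0,0,-5,-2],[0,0,0,-3]]

  row1 -= 4·row0 → [0,5,4,2]
  row2 -= 4·row0 → [0,-15,-17,-8]
  row3 -= -5·row0 → [0,20,36,13]
  row2 -= -3·row1 → [0,0,-5,-2]
  row3 -= 4·row1 → [0,0,20,5]
  row3 -= -4·row2 → [0,0,0,-3]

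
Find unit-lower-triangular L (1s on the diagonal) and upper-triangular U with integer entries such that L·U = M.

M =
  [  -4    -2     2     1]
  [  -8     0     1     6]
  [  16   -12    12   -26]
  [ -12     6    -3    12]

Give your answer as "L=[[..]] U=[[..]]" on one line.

L=[[1,0,0,0],[2,1,0,0],[-4,-5,1,0],[3,3,0,1]] U=[[-4,-2,2,1],[0,4,-3,4],[0,0,5,-2],[0,0,0,-3]]

  R1 -= 2·R0 → [0,4,-3,4]
  R2 -= -4·R0 → [0,-20,20,-22]
  R3 -= 3·R0 → [0,12,-9,9]
  R2 -= -5·R1 → [0,0,5,-2]
  R3 -= 3·R1 → [0,0,0,-3]
  R3 -= 0·R2 → [0,0,0,-3]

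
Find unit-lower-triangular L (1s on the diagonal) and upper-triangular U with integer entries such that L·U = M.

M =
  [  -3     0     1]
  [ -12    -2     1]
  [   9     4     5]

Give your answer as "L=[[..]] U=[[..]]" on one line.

L=[[1,0,0],[4,1,0],[-3,-2,1]] U=[[-3,0,1],[0,-2,-3],[0,0,2]]

  r1 -= 4·r0 → [0,-2,-3]
  r2 -= -3·r0 → [0,4,8]
  r2 -= -2·r1 → [0,0,2]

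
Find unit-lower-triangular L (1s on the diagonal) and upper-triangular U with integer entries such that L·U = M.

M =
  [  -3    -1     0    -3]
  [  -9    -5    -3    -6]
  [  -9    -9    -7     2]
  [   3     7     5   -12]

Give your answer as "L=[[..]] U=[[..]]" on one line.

L=[[1,0,0,0],[3,1,0,0],[3,3,1,0],[-1,-3,-2,1]] U=[[-3,-1,0,-3],[0,-2,-3,3],[0,0,2,2],[0,0,0,-2]]

  r1 -= 3·r0 → [0,-2,-3,3]
  r2 -= 3·r0 → [0,-6,-7,11]
  r3 -= -1·r0 → [0,6,5,-15]
  r2 -= 3·r1 → [0,0,2,2]
  r3 -= -3·r1 → [0,0,-4,-6]
  r3 -= -2·r2 → [0,0,0,-2]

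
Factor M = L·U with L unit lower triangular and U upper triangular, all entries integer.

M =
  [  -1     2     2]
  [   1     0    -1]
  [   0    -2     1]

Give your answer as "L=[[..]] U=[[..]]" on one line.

L=[[1,0,0],[-1,1,0],[0,-1,1]] U=[[-1,2,2],[0,2,1],[0,0,2]]

  R1 -= -1·R0 → [0,2,1]
  R2 -= 0·R0 → [0,-2,1]
  R2 -= -1·R1 → [0,0,2]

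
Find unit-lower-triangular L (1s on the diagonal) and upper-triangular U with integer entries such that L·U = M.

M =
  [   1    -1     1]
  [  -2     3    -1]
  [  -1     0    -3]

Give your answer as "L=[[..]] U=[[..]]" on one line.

L=[[1,0,0],[-2,1,0],[-1,-1,1]] U=[[1,-1,1],[0,1,1],[0,0,-1]]

  row1 -= -2·row0 → [0,1,1]
  row2 -= -1·row0 → [0,-1,-2]
  row2 -= -1·row1 → [0,0,-1]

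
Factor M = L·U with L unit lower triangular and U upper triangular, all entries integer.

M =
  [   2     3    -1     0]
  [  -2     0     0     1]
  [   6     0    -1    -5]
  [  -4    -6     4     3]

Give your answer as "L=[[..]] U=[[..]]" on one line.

  row1 -= -1·row0 → [0,3,-1,1]
  row2 -= 3·row0 → [0,-9,2,-5]
  row3 -= -2·row0 → [0,0,2,3]
  row2 -= -3·row1 → [0,0,-1,-2]
  row3 -= 0·row1 → [0,0,2,3]
  row3 -= -2·row2 → [0,0,0,-1]

L=[[1,0,0,0],[-1,1,0,0],[3,-3,1,0],[-2,0,-2,1]] U=[[2,3,-1,0],[0,3,-1,1],[0,0,-1,-2],[0,0,0,-1]]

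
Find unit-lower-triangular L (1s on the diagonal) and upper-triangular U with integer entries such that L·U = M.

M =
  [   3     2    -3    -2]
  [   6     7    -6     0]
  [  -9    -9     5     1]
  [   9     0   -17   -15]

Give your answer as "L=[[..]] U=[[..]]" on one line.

  r1 -= 2·r0 → [0,3,0,4]
  r2 -= -3·r0 → [0,-3,-4,-5]
  r3 -= 3·r0 → [0,-6,-8,-9]
  r2 -= -1·r1 → [0,0,-4,-1]
  r3 -= -2·r1 → [0,0,-8,-1]
  r3 -= 2·r2 → [0,0,0,1]

L=[[1,0,0,0],[2,1,0,0],[-3,-1,1,0],[3,-2,2,1]] U=[[3,2,-3,-2],[0,3,0,4],[0,0,-4,-1],[0,0,0,1]]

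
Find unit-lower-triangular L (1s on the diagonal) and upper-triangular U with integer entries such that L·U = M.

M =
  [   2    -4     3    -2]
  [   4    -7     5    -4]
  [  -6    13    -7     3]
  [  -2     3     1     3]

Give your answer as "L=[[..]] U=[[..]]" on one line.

  R1 -= 2·R0 → [0,1,-1,0]
  R2 -= -3·R0 → [0,1,2,-3]
  R3 -= -1·R0 → [0,-1,4,1]
  R2 -= 1·R1 → [0,0,3,-3]
  R3 -= -1·R1 → [0,0,3,1]
  R3 -= 1·R2 → [0,0,0,4]

L=[[1,0,0,0],[2,1,0,0],[-3,1,1,0],[-1,-1,1,1]] U=[[2,-4,3,-2],[0,1,-1,0],[0,0,3,-3],[0,0,0,4]]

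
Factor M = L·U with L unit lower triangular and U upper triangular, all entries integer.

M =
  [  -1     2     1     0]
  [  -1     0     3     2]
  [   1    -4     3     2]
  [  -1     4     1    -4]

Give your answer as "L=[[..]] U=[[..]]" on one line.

  row1 -= 1·row0 → [0,-2,2,2]
  row2 -= -1·row0 → [0,-2,4,2]
  row3 -= 1·row0 → [0,2,0,-4]
  row2 -= 1·row1 → [0,0,2,0]
  row3 -= -1·row1 → [0,0,2,-2]
  row3 -= 1·row2 → [0,0,0,-2]

L=[[1,0,0,0],[1,1,0,0],[-1,1,1,0],[1,-1,1,1]] U=[[-1,2,1,0],[0,-2,2,2],[0,0,2,0],[0,0,0,-2]]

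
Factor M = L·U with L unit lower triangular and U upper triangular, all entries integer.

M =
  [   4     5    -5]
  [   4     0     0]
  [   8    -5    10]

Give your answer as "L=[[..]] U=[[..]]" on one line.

L=[[1,0,0],[1,1,0],[2,3,1]] U=[[4,5,-5],[0,-5,5],[0,0,5]]

  r1 -= 1·r0 → [0,-5,5]
  r2 -= 2·r0 → [0,-15,20]
  r2 -= 3·r1 → [0,0,5]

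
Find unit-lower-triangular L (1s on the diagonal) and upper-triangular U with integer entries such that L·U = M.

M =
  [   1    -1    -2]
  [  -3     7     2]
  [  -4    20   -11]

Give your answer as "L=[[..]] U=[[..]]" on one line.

  r1 -= -3·r0 → [0,4,-4]
  r2 -= -4·r0 → [0,16,-19]
  r2 -= 4·r1 → [0,0,-3]

L=[[1,0,0],[-3,1,0],[-4,4,1]] U=[[1,-1,-2],[0,4,-4],[0,0,-3]]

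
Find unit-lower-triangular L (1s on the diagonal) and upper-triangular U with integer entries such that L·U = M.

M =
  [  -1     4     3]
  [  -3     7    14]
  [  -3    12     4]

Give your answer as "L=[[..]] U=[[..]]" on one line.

L=[[1,0,0],[3,1,0],[3,0,1]] U=[[-1,4,3],[0,-5,5],[0,0,-5]]

  R1 -= 3·R0 → [0,-5,5]
  R2 -= 3·R0 → [0,0,-5]
  R2 -= 0·R1 → [0,0,-5]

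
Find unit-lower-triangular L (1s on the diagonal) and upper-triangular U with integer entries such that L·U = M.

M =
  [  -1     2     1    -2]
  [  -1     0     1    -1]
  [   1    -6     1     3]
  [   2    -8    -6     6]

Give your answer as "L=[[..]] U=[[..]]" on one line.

L=[[1,0,0,0],[1,1,0,0],[-1,2,1,0],[-2,2,-2,1]] U=[[-1,2,1,-2],[0,-2,0,1],[0,0,2,-1],[0,0,0,-2]]

  row1 -= 1·row0 → [0,-2,0,1]
  row2 -= -1·row0 → [0,-4,2,1]
  row3 -= -2·row0 → [0,-4,-4,2]
  row2 -= 2·row1 → [0,0,2,-1]
  row3 -= 2·row1 → [0,0,-4,0]
  row3 -= -2·row2 → [0,0,0,-2]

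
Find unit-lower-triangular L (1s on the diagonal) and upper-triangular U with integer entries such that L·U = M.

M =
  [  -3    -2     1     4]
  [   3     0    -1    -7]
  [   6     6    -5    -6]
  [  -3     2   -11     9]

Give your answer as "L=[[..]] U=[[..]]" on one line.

  r1 -= -1·r0 → [0,-2,0,-3]
  r2 -= -2·r0 → [0,2,-3,2]
  r3 -= 1·r0 → [0,4,-12,5]
  r2 -= -1·r1 → [0,0,-3,-1]
  r3 -= -2·r1 → [0,0,-12,-1]
  r3 -= 4·r2 → [0,0,0,3]

L=[[1,0,0,0],[-1,1,0,0],[-2,-1,1,0],[1,-2,4,1]] U=[[-3,-2,1,4],[0,-2,0,-3],[0,0,-3,-1],[0,0,0,3]]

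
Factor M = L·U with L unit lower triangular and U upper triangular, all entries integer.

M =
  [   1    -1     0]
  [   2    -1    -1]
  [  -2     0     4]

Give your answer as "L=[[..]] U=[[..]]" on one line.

  row1 -= 2·row0 → [0,1,-1]
  row2 -= -2·row0 → [0,-2,4]
  row2 -= -2·row1 → [0,0,2]

L=[[1,0,0],[2,1,0],[-2,-2,1]] U=[[1,-1,0],[0,1,-1],[0,0,2]]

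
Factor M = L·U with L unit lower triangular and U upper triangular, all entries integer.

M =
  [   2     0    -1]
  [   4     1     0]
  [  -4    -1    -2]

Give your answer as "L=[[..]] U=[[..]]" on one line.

  R1 -= 2·R0 → [0,1,2]
  R2 -= -2·R0 → [0,-1,-4]
  R2 -= -1·R1 → [0,0,-2]

L=[[1,0,0],[2,1,0],[-2,-1,1]] U=[[2,0,-1],[0,1,2],[0,0,-2]]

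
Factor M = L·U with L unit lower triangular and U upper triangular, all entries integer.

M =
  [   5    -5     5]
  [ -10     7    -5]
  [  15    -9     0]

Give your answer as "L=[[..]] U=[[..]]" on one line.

  row1 -= -2·row0 → [0,-3,5]
  row2 -= 3·row0 → [0,6,-15]
  row2 -= -2·row1 → [0,0,-5]

L=[[1,0,0],[-2,1,0],[3,-2,1]] U=[[5,-5,5],[0,-3,5],[0,0,-5]]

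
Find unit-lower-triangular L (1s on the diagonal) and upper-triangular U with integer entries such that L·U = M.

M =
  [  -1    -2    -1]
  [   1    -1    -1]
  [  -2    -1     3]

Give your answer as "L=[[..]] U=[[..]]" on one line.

  R1 -= -1·R0 → [0,-3,-2]
  R2 -= 2·R0 → [0,3,5]
  R2 -= -1·R1 → [0,0,3]

L=[[1,0,0],[-1,1,0],[2,-1,1]] U=[[-1,-2,-1],[0,-3,-2],[0,0,3]]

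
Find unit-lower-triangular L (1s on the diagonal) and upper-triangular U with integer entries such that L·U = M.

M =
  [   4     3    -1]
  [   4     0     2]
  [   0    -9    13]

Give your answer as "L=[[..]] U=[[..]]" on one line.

  r1 -= 1·r0 → [0,-3,3]
  r2 -= 0·r0 → [0,-9,13]
  r2 -= 3·r1 → [0,0,4]

L=[[1,0,0],[1,1,0],[0,3,1]] U=[[4,3,-1],[0,-3,3],[0,0,4]]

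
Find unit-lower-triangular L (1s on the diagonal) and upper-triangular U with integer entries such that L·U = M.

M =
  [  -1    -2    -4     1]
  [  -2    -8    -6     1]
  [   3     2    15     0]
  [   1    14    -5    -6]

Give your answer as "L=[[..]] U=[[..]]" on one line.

  row1 -= 2·row0 → [0,-4,2,-1]
  row2 -= -3·row0 → [0,-4,3,3]
  row3 -= -1·row0 → [0,12,-9,-5]
  row2 -= 1·row1 → [0,0,1,4]
  row3 -= -3·row1 → [0,0,-3,-8]
  row3 -= -3·row2 → [0,0,0,4]

L=[[1,0,0,0],[2,1,0,0],[-3,1,1,0],[-1,-3,-3,1]] U=[[-1,-2,-4,1],[0,-4,2,-1],[0,0,1,4],[0,0,0,4]]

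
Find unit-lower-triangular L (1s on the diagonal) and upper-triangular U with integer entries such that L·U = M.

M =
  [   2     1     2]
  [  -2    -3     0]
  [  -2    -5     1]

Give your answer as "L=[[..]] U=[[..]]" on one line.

  R1 -= -1·R0 → [0,-2,2]
  R2 -= -1·R0 → [0,-4,3]
  R2 -= 2·R1 → [0,0,-1]

L=[[1,0,0],[-1,1,0],[-1,2,1]] U=[[2,1,2],[0,-2,2],[0,0,-1]]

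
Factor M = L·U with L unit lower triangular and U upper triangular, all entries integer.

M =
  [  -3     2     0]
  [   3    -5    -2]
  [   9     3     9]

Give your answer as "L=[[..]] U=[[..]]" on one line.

L=[[1,0,0],[-1,1,0],[-3,-3,1]] U=[[-3,2,0],[0,-3,-2],[0,0,3]]

  R1 -= -1·R0 → [0,-3,-2]
  R2 -= -3·R0 → [0,9,9]
  R2 -= -3·R1 → [0,0,3]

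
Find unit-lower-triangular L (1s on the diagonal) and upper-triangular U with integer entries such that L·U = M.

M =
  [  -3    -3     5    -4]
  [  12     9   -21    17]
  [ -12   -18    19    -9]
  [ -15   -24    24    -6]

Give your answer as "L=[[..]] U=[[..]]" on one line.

  r1 -= -4·r0 → [0,-3,-1,1]
  r2 -= 4·r0 → [0,-6,-1,7]
  r3 -= 5·r0 → [0,-9,-1,14]
  r2 -= 2·r1 → [0,0,1,5]
  r3 -= 3·r1 → [0,0,2,11]
  r3 -= 2·r2 → [0,0,0,1]

L=[[1,0,0,0],[-4,1,0,0],[4,2,1,0],[5,3,2,1]] U=[[-3,-3,5,-4],[0,-3,-1,1],[0,0,1,5],[0,0,0,1]]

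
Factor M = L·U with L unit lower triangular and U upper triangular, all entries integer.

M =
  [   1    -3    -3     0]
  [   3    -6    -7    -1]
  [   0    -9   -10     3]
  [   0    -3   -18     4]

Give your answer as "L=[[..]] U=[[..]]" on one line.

  row1 -= 3·row0 → [0,3,2,-1]
  row2 -= 0·row0 → [0,-9,-10,3]
  row3 -= 0·row0 → [0,-3,-18,4]
  row2 -= -3·row1 → [0,0,-4,0]
  row3 -= -1·row1 → [0,0,-16,3]
  row3 -= 4·row2 → [0,0,0,3]

L=[[1,0,0,0],[3,1,0,0],[0,-3,1,0],[0,-1,4,1]] U=[[1,-3,-3,0],[0,3,2,-1],[0,0,-4,0],[0,0,0,3]]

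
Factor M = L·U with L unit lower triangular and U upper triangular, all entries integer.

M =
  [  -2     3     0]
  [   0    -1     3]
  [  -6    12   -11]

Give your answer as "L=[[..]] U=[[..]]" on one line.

  R1 -= 0·R0 → [0,-1,3]
  R2 -= 3·R0 → [0,3,-11]
  R2 -= -3·R1 → [0,0,-2]

L=[[1,0,0],[0,1,0],[3,-3,1]] U=[[-2,3,0],[0,-1,3],[0,0,-2]]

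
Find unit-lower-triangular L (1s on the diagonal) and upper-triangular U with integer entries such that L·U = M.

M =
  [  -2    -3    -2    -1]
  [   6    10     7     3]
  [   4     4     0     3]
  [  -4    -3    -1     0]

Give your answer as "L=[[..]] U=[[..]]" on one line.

  row1 -= -3·row0 → [0,1,1,0]
  row2 -= -2·row0 → [0,-2,-4,1]
  row3 -= 2·row0 → [0,3,3,2]
  row2 -= -2·row1 → [0,0,-2,1]
  row3 -= 3·row1 → [0,0,0,2]
  row3 -= 0·row2 → [0,0,0,2]

L=[[1,0,0,0],[-3,1,0,0],[-2,-2,1,0],[2,3,0,1]] U=[[-2,-3,-2,-1],[0,1,1,0],[0,0,-2,1],[0,0,0,2]]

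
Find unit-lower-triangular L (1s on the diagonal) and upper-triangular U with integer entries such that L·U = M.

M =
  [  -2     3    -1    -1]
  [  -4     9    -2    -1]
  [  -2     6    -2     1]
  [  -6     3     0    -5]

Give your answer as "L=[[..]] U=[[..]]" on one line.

L=[[1,0,0,0],[2,1,0,0],[1,1,1,0],[3,-2,-3,1]] U=[[-2,3,-1,-1],[0,3,0,1],[0,0,-1,1],[0,0,0,3]]

  row1 -= 2·row0 → [0,3,0,1]
  row2 -= 1·row0 → [0,3,-1,2]
  row3 -= 3·row0 → [0,-6,3,-2]
  row2 -= 1·row1 → [0,0,-1,1]
  row3 -= -2·row1 → [0,0,3,0]
  row3 -= -3·row2 → [0,0,0,3]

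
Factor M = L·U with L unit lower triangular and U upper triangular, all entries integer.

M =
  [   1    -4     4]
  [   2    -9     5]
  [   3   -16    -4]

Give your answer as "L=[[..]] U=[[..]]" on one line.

  r1 -= 2·r0 → [0,-1,-3]
  r2 -= 3·r0 → [0,-4,-16]
  r2 -= 4·r1 → [0,0,-4]

L=[[1,0,0],[2,1,0],[3,4,1]] U=[[1,-4,4],[0,-1,-3],[0,0,-4]]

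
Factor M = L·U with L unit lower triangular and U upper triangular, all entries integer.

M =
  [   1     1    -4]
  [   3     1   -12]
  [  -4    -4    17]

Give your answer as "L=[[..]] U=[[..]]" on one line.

L=[[1,0,0],[3,1,0],[-4,0,1]] U=[[1,1,-4],[0,-2,0],[0,0,1]]

  row1 -= 3·row0 → [0,-2,0]
  row2 -= -4·row0 → [0,0,1]
  row2 -= 0·row1 → [0,0,1]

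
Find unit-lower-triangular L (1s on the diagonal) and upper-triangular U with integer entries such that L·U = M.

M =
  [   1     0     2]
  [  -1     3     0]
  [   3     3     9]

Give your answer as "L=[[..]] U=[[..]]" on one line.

  R1 -= -1·R0 → [0,3,2]
  R2 -= 3·R0 → [0,3,3]
  R2 -= 1·R1 → [0,0,1]

L=[[1,0,0],[-1,1,0],[3,1,1]] U=[[1,0,2],[0,3,2],[0,0,1]]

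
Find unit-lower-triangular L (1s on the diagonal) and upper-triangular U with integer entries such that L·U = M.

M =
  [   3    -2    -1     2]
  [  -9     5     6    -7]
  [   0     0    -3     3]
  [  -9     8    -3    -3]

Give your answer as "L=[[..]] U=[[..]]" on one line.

L=[[1,0,0,0],[-3,1,0,0],[0,0,1,0],[-3,-2,0,1]] U=[[3,-2,-1,2],[0,-1,3,-1],[0,0,-3,3],[0,0,0,1]]

  r1 -= -3·r0 → [0,-1,3,-1]
  r2 -= 0·r0 → [0,0,-3,3]
  r3 -= -3·r0 → [0,2,-6,3]
  r2 -= 0·r1 → [0,0,-3,3]
  r3 -= -2·r1 → [0,0,0,1]
  r3 -= 0·r2 → [0,0,0,1]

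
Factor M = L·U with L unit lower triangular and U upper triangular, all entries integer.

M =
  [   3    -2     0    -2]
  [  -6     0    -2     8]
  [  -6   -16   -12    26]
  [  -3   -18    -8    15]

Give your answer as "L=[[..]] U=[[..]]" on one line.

L=[[1,0,0,0],[-2,1,0,0],[-2,5,1,0],[-1,5,-1,1]] U=[[3,-2,0,-2],[0,-4,-2,4],[0,0,-2,2],[0,0,0,-5]]

  R1 -= -2·R0 → [0,-4,-2,4]
  R2 -= -2·R0 → [0,-20,-12,22]
  R3 -= -1·R0 → [0,-20,-8,13]
  R2 -= 5·R1 → [0,0,-2,2]
  R3 -= 5·R1 → [0,0,2,-7]
  R3 -= -1·R2 → [0,0,0,-5]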